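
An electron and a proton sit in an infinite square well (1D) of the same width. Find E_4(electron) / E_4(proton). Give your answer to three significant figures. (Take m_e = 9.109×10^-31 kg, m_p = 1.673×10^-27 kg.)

1.84×10^3

E_n ∝ 1/m at fixed n and L, so the ratio is m_p/m_e = 1.673×10^-27/9.109×10^-31 = 1.84×10^3.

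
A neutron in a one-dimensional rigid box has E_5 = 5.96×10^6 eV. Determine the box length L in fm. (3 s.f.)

From E_n = n²h²/(8m_nL²), L = n·h/√(8m_nE_n).
E_5 = 5.96×10^6 eV = 9.548×10^-13 J, so L = 5·6.626×10^-34/√(8·1.675×10^-27·9.548×10^-13) = 2.93×10^-14 m = 29.3 fm.

L = 29.3 fm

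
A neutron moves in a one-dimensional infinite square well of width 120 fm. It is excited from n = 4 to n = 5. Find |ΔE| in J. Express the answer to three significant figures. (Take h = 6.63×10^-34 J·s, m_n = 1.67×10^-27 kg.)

E_1 = h²/(8m_nL²) = 2.285×10^-15 J.
|ΔE| = |4² − 5²|·E_1 = 9·2.285×10^-15 J = 2.06×10^-14 J.

|ΔE| = 2.06×10^-14 J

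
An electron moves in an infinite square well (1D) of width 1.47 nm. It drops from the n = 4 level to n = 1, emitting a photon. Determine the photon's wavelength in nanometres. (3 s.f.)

λ = 475 nm

E_1 = h²/(8m_eL²) = 2.788×10^-20 J, so ΔE = (4² − 1²)E_1 = 4.182×10^-19 J.
λ = hc/ΔE = (6.626×10^-34·2.998×10^8)/4.182×10^-19 = 4.75×10^-7 m = 475 nm.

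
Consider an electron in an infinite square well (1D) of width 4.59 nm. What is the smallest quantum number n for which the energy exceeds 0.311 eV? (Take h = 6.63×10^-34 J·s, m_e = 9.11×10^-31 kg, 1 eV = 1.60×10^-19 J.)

E_1 = h²/(8m_eL²) = 2.863×10^-21 J = 0.01789 eV.
Need n² > 0.311/0.01789 = 17.38, i.e. n > 4.169.
The smallest integer satisfying this is n = 5.

n = 5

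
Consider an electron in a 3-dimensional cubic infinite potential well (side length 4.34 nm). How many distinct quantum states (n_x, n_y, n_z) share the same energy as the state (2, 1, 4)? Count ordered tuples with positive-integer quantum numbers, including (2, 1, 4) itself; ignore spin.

The level has n_x² + n_y² + n_z² = 21. The ordered positive-integer solutions are (1, 2, 4), (1, 4, 2), (2, 1, 4), (2, 4, 1), (4, 1, 2), (4, 2, 1).
That gives 6 states.

degeneracy = 6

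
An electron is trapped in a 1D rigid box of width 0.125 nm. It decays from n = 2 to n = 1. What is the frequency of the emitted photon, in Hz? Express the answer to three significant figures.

f = 1.75×10^16 Hz

E_1 = h²/(8m_eL²) = 3.856×10^-18 J and ΔE = (2² − 1²)E_1 = 1.157×10^-17 J.
f = ΔE/h = 1.157×10^-17/6.626×10^-34 = 1.75×10^16 Hz.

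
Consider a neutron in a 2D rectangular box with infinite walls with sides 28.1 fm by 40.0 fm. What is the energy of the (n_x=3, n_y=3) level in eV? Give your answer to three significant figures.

For a 2D rectangular well E = (h²/8m_n)·Σ n_i²/L_i² = (6.626×10^-34)²/(8·1.675×10^-27) · [3²/(28.1 fm)² + 3²/(40.0 fm)²].
Evaluating gives E = 5.577×10^-13 J = 3.48×10^6 eV.

E = 3.48×10^6 eV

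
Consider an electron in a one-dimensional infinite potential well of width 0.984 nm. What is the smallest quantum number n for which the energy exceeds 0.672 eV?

E_1 = h²/(8m_eL²) = 6.222×10^-20 J = 0.3884 eV.
Need n² > 0.672/0.3884 = 1.730, i.e. n > 1.315.
The smallest integer satisfying this is n = 2.

n = 2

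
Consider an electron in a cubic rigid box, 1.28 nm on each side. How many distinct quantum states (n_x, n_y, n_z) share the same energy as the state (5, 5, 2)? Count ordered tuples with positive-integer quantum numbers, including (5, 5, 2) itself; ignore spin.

The level has n_x² + n_y² + n_z² = 54. The ordered positive-integer solutions are (1, 2, 7), (1, 7, 2), (2, 1, 7), (2, 5, 5), (2, 7, 1), (3, 3, 6), (3, 6, 3), (5, 2, 5), (5, 5, 2), (6, 3, 3), (7, 1, 2), (7, 2, 1).
That gives 12 states.

degeneracy = 12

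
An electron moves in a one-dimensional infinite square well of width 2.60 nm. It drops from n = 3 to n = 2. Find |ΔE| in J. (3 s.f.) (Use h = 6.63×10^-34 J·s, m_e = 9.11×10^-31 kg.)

E_1 = h²/(8m_eL²) = 8.922×10^-21 J.
|ΔE| = |3² − 2²|·E_1 = 5·8.922×10^-21 J = 4.46×10^-20 J.

|ΔE| = 4.46×10^-20 J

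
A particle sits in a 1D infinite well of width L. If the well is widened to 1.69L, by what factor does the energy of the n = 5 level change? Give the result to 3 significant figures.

E_n ∝ 1/L², so the energy scales by 1/1.69² = 0.350.

0.350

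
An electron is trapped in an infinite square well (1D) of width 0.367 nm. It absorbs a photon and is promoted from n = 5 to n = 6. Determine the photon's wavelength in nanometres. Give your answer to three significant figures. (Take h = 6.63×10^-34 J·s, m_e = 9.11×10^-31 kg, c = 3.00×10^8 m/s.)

λ = 40.4 nm

E_1 = h²/(8m_eL²) = 4.478×10^-19 J, so ΔE = (6² − 5²)E_1 = 4.926×10^-18 J.
λ = hc/ΔE = (6.63×10^-34·3.00×10^8)/4.926×10^-18 = 4.04×10^-8 m = 40.4 nm.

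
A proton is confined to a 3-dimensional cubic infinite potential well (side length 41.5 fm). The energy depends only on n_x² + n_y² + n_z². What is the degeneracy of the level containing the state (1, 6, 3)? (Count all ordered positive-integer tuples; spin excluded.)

The level has n_x² + n_y² + n_z² = 46. The ordered positive-integer solutions are (1, 3, 6), (1, 6, 3), (3, 1, 6), (3, 6, 1), (6, 1, 3), (6, 3, 1).
That gives 6 states.

degeneracy = 6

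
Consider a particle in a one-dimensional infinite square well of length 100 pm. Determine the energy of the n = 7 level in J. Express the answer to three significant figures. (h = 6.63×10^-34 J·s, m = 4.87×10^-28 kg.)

E_7 = 5.53×10^-19 J

For an infinite well E_n = n²h²/(8mL²), so E_1 = h²/(8mL²) = (6.63×10^-34)²/(8·4.87×10^-28·(1.00×10^-10 m)²) = 1.128×10^-20 J.
Then E_7 = 7²·E_1 = 49·1.128×10^-20 J = 5.53×10^-19 J.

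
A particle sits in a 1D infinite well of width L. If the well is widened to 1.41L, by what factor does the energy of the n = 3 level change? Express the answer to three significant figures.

0.503

E_n ∝ 1/L², so the energy scales by 1/1.41² = 0.503.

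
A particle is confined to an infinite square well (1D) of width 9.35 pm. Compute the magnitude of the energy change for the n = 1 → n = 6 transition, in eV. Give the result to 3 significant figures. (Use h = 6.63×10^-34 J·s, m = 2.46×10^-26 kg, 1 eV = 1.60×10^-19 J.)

E_1 = h²/(8mL²) = 2.555×10^-20 J.
|ΔE| = |1² − 6²|·E_1 = 35·2.555×10^-20 J = 8.943×10^-19 J = 5.59 eV.

|ΔE| = 5.59 eV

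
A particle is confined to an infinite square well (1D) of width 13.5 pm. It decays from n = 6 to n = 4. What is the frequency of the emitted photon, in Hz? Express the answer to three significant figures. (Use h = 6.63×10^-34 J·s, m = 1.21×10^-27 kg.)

E_1 = h²/(8mL²) = 2.492×10^-19 J and ΔE = (6² − 4²)E_1 = 4.984×10^-18 J.
f = ΔE/h = 4.984×10^-18/6.63×10^-34 = 7.52×10^15 Hz.

f = 7.52×10^15 Hz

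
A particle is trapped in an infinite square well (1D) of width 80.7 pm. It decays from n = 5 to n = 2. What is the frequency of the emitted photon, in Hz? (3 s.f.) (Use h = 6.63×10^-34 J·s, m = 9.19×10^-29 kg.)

E_1 = h²/(8mL²) = 9.181×10^-20 J and ΔE = (5² − 2²)E_1 = 1.928×10^-18 J.
f = ΔE/h = 1.928×10^-18/6.63×10^-34 = 2.91×10^15 Hz.

f = 2.91×10^15 Hz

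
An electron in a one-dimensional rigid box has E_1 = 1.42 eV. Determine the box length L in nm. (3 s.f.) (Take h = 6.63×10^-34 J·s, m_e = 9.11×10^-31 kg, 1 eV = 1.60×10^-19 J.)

L = 0.515 nm

From E_n = n²h²/(8m_eL²), L = n·h/√(8m_eE_n).
E_1 = 1.42 eV = 2.272×10^-19 J, so L = 1·6.63×10^-34/√(8·9.11×10^-31·2.272×10^-19) = 5.15×10^-10 m = 0.515 nm.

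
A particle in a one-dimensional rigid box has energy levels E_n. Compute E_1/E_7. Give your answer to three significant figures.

E_n ∝ n², so E_1/E_7 = 1²/7² = 1/49 = 0.0204.

0.0204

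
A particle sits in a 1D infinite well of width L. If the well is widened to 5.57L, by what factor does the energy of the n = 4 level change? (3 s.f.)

0.0322

E_n ∝ 1/L², so the energy scales by 1/5.57² = 0.0322.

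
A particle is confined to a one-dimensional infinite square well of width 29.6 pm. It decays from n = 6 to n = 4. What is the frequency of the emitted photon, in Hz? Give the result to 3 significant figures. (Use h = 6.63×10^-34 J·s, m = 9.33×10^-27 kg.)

f = 2.03×10^14 Hz

E_1 = h²/(8mL²) = 6.722×10^-21 J and ΔE = (6² − 4²)E_1 = 1.344×10^-19 J.
f = ΔE/h = 1.344×10^-19/6.63×10^-34 = 2.03×10^14 Hz.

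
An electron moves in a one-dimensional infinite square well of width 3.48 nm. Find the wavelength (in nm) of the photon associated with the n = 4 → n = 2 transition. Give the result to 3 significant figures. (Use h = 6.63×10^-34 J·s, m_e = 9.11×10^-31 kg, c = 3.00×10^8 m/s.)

E_1 = h²/(8m_eL²) = 4.980×10^-21 J, so ΔE = (4² − 2²)E_1 = 5.976×10^-20 J.
λ = hc/ΔE = (6.63×10^-34·3.00×10^8)/5.976×10^-20 = 3.33×10^-6 m = 3.33×10^3 nm.

λ = 3.33×10^3 nm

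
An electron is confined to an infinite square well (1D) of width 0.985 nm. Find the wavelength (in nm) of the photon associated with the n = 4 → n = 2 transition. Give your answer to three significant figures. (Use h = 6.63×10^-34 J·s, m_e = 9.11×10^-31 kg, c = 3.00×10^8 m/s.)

λ = 267 nm

E_1 = h²/(8m_eL²) = 6.217×10^-20 J, so ΔE = (4² − 2²)E_1 = 7.460×10^-19 J.
λ = hc/ΔE = (6.63×10^-34·3.00×10^8)/7.460×10^-19 = 2.67×10^-7 m = 267 nm.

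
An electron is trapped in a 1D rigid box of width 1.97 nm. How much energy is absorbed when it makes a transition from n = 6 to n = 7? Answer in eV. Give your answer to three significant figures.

E_1 = h²/(8m_eL²) = 1.552×10^-20 J.
|ΔE| = |6² − 7²|·E_1 = 13·1.552×10^-20 J = 2.018×10^-19 J = 1.26 eV.

|ΔE| = 1.26 eV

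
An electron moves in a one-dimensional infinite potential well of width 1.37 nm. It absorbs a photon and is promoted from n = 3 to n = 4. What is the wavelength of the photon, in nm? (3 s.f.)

E_1 = h²/(8m_eL²) = 3.210×10^-20 J, so ΔE = (4² − 3²)E_1 = 2.247×10^-19 J.
λ = hc/ΔE = (6.626×10^-34·2.998×10^8)/2.247×10^-19 = 8.84×10^-7 m = 884 nm.

λ = 884 nm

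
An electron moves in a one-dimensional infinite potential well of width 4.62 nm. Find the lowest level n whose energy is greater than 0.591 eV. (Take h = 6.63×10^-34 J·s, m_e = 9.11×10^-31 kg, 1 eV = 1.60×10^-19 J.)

E_1 = h²/(8m_eL²) = 2.826×10^-21 J = 0.01766 eV.
Need n² > 0.591/0.01766 = 33.47, i.e. n > 5.785.
The smallest integer satisfying this is n = 6.

n = 6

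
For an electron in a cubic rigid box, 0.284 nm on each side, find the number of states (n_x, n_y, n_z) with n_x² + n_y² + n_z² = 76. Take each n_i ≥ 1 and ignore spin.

The level has n_x² + n_y² + n_z² = 76. The ordered positive-integer solutions are (2, 6, 6), (6, 2, 6), (6, 6, 2).
That gives 3 states.

degeneracy = 3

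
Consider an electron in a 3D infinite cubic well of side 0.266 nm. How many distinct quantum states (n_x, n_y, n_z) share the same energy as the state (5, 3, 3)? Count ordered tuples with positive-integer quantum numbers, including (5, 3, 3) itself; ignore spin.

The level has n_x² + n_y² + n_z² = 43. The ordered positive-integer solutions are (3, 3, 5), (3, 5, 3), (5, 3, 3).
That gives 3 states.

degeneracy = 3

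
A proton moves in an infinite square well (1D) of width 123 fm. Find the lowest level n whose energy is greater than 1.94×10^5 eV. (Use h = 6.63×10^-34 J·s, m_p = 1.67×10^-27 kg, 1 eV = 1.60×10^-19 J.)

n = 4

E_1 = h²/(8m_pL²) = 2.175×10^-15 J = 1.359×10^4 eV.
Need n² > 1.94×10^5/1.359×10^4 = 14.28, i.e. n > 3.779.
The smallest integer satisfying this is n = 4.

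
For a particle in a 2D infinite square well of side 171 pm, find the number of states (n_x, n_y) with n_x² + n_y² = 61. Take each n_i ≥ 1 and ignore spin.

degeneracy = 2

The level has n_x² + n_y² = 61. The ordered positive-integer solutions are (5, 6), (6, 5).
That gives 2 states.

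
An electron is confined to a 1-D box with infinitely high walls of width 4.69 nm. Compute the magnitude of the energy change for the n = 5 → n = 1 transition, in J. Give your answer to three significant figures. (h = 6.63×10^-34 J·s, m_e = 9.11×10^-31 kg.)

E_1 = h²/(8m_eL²) = 2.742×10^-21 J.
|ΔE| = |5² − 1²|·E_1 = 24·2.742×10^-21 J = 6.58×10^-20 J.

|ΔE| = 6.58×10^-20 J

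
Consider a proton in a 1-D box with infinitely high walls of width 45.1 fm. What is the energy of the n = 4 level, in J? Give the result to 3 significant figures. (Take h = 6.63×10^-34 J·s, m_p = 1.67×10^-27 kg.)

E_4 = 2.59×10^-13 J

For an infinite well E_n = n²h²/(8m_pL²), so E_1 = h²/(8m_pL²) = (6.63×10^-34)²/(8·1.67×10^-27·(4.51×10^-14 m)²) = 1.618×10^-14 J.
Then E_4 = 4²·E_1 = 16·1.618×10^-14 J = 2.59×10^-13 J.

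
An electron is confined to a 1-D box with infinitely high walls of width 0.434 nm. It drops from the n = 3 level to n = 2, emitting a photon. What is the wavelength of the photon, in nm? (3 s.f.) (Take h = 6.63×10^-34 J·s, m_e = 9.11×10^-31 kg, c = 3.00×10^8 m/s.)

λ = 124 nm

E_1 = h²/(8m_eL²) = 3.202×10^-19 J, so ΔE = (3² − 2²)E_1 = 1.601×10^-18 J.
λ = hc/ΔE = (6.63×10^-34·3.00×10^8)/1.601×10^-18 = 1.24×10^-7 m = 124 nm.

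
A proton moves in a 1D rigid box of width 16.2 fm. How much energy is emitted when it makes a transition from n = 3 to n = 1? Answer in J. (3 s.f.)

|ΔE| = 1.00×10^-12 J

E_1 = h²/(8m_pL²) = 1.250×10^-13 J.
|ΔE| = |3² − 1²|·E_1 = 8·1.250×10^-13 J = 1.00×10^-12 J.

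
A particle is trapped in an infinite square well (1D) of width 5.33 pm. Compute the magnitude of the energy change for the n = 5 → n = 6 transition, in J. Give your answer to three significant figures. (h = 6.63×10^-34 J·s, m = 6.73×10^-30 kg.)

E_1 = h²/(8mL²) = 2.874×10^-16 J.
|ΔE| = |5² − 6²|·E_1 = 11·2.874×10^-16 J = 3.16×10^-15 J.

|ΔE| = 3.16×10^-15 J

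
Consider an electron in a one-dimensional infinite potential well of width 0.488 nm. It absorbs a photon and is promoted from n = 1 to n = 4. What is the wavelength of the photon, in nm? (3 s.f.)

E_1 = h²/(8m_eL²) = 2.530×10^-19 J, so ΔE = (4² − 1²)E_1 = 3.795×10^-18 J.
λ = hc/ΔE = (6.626×10^-34·2.998×10^8)/3.795×10^-18 = 5.23×10^-8 m = 52.3 nm.

λ = 52.3 nm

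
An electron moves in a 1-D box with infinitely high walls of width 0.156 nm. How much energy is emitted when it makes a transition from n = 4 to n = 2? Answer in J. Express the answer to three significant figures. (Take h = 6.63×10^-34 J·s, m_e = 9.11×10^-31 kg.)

|ΔE| = 2.97×10^-17 J

E_1 = h²/(8m_eL²) = 2.478×10^-18 J.
|ΔE| = |4² − 2²|·E_1 = 12·2.478×10^-18 J = 2.97×10^-17 J.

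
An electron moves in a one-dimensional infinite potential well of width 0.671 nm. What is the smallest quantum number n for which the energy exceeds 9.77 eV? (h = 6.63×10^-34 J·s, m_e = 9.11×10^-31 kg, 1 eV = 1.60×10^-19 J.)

n = 4

E_1 = h²/(8m_eL²) = 1.340×10^-19 J = 0.8375 eV.
Need n² > 9.77/0.8375 = 11.67, i.e. n > 3.416.
The smallest integer satisfying this is n = 4.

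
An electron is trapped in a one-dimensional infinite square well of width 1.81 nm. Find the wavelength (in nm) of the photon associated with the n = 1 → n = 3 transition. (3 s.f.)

E_1 = h²/(8m_eL²) = 1.839×10^-20 J, so ΔE = (3² − 1²)E_1 = 1.471×10^-19 J.
λ = hc/ΔE = (6.626×10^-34·2.998×10^8)/1.471×10^-19 = 1.35×10^-6 m = 1.35×10^3 nm.

λ = 1.35×10^3 nm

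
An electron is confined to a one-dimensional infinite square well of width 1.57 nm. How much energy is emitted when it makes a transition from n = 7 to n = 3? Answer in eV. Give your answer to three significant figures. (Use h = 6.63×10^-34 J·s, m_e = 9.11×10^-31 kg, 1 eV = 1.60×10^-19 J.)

E_1 = h²/(8m_eL²) = 2.447×10^-20 J.
|ΔE| = |7² − 3²|·E_1 = 40·2.447×10^-20 J = 9.788×10^-19 J = 6.12 eV.

|ΔE| = 6.12 eV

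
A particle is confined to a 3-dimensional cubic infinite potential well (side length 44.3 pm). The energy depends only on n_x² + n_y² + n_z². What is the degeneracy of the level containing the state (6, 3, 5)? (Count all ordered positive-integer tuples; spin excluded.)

The level has n_x² + n_y² + n_z² = 70. The ordered positive-integer solutions are (3, 5, 6), (3, 6, 5), (5, 3, 6), (5, 6, 3), (6, 3, 5), (6, 5, 3).
That gives 6 states.

degeneracy = 6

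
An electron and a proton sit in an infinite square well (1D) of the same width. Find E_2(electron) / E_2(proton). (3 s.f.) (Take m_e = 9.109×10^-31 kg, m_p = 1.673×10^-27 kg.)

1.84×10^3

E_n ∝ 1/m at fixed n and L, so the ratio is m_p/m_e = 1.673×10^-27/9.109×10^-31 = 1.84×10^3.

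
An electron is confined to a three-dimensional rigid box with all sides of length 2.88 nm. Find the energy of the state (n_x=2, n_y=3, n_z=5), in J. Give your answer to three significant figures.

E = 2.76×10^-19 J

For a 3D rectangular well E = (h²/8m_e)·Σ n_i²/L_i² = (6.626×10^-34)²/(8·9.109×10^-31) · [2²/(2.88 nm)² + 3²/(2.88 nm)² + 5²/(2.88 nm)²].
Evaluating gives E = 2.76×10^-19 J.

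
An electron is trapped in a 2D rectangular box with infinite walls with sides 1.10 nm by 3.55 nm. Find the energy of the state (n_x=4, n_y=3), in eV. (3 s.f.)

E = 5.24 eV

For a 2D rectangular well E = (h²/8m_e)·Σ n_i²/L_i² = (6.626×10^-34)²/(8·9.109×10^-31) · [4²/(1.10 nm)² + 3²/(3.55 nm)²].
Evaluating gives E = 8.397×10^-19 J = 5.24 eV.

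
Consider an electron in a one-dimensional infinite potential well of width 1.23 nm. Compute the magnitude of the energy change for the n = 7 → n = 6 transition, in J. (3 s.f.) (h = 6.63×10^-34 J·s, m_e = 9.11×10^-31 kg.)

E_1 = h²/(8m_eL²) = 3.987×10^-20 J.
|ΔE| = |7² − 6²|·E_1 = 13·3.987×10^-20 J = 5.18×10^-19 J.

|ΔE| = 5.18×10^-19 J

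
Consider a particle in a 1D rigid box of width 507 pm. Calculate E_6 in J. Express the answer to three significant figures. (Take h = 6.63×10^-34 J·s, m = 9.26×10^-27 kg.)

For an infinite well E_n = n²h²/(8mL²), so E_1 = h²/(8mL²) = (6.63×10^-34)²/(8·9.26×10^-27·(5.07×10^-10 m)²) = 2.308×10^-23 J.
Then E_6 = 6²·E_1 = 36·2.308×10^-23 J = 8.31×10^-22 J.

E_6 = 8.31×10^-22 J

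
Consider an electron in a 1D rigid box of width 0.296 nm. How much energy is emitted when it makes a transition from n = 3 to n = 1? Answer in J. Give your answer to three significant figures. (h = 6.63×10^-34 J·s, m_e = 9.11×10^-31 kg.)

|ΔE| = 5.51×10^-18 J

E_1 = h²/(8m_eL²) = 6.884×10^-19 J.
|ΔE| = |3² − 1²|·E_1 = 8·6.884×10^-19 J = 5.51×10^-18 J.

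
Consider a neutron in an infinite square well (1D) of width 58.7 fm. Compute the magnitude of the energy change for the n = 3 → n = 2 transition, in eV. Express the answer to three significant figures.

E_1 = h²/(8m_nL²) = 9.509×10^-15 J.
|ΔE| = |3² − 2²|·E_1 = 5·9.509×10^-15 J = 4.755×10^-14 J = 2.97×10^5 eV.

|ΔE| = 2.97×10^5 eV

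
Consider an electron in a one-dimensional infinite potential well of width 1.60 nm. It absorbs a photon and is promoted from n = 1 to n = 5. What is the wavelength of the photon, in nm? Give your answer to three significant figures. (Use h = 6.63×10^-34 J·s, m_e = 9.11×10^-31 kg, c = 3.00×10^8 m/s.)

λ = 352 nm

E_1 = h²/(8m_eL²) = 2.356×10^-20 J, so ΔE = (5² − 1²)E_1 = 5.654×10^-19 J.
λ = hc/ΔE = (6.63×10^-34·3.00×10^8)/5.654×10^-19 = 3.52×10^-7 m = 352 nm.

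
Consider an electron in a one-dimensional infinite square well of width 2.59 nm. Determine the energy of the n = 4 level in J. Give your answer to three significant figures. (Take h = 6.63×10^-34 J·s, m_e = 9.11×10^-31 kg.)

For an infinite well E_n = n²h²/(8m_eL²), so E_1 = h²/(8m_eL²) = (6.63×10^-34)²/(8·9.11×10^-31·(2.59×10^-9 m)²) = 8.991×10^-21 J.
Then E_4 = 4²·E_1 = 16·8.991×10^-21 J = 1.44×10^-19 J.

E_4 = 1.44×10^-19 J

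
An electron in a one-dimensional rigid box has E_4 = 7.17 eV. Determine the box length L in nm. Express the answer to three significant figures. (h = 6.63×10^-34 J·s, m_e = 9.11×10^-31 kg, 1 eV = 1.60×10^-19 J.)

From E_n = n²h²/(8m_eL²), L = n·h/√(8m_eE_n).
E_4 = 7.17 eV = 1.147×10^-18 J, so L = 4·6.63×10^-34/√(8·9.11×10^-31·1.147×10^-18) = 9.17×10^-10 m = 0.917 nm.

L = 0.917 nm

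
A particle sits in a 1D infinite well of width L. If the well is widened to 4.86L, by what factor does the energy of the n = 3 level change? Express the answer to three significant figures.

E_n ∝ 1/L², so the energy scales by 1/4.86² = 0.0423.

0.0423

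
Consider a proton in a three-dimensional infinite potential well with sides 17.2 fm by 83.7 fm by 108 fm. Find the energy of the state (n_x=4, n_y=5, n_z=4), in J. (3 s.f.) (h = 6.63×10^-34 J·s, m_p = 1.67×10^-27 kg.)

E = 1.94×10^-12 J

For a 3D rectangular well E = (h²/8m_p)·Σ n_i²/L_i² = (6.63×10^-34)²/(8·1.67×10^-27) · [4²/(17.2 fm)² + 5²/(83.7 fm)² + 4²/(108 fm)²].
Evaluating gives E = 1.94×10^-12 J.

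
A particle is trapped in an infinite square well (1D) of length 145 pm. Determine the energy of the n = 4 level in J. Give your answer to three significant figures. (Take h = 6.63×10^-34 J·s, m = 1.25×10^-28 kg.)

For an infinite well E_n = n²h²/(8mL²), so E_1 = h²/(8mL²) = (6.63×10^-34)²/(8·1.25×10^-28·(1.45×10^-10 m)²) = 2.091×10^-20 J.
Then E_4 = 4²·E_1 = 16·2.091×10^-20 J = 3.35×10^-19 J.

E_4 = 3.35×10^-19 J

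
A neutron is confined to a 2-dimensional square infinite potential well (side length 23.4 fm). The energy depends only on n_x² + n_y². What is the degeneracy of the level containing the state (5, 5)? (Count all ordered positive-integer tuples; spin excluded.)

The level has n_x² + n_y² = 50. The ordered positive-integer solutions are (1, 7), (5, 5), (7, 1).
That gives 3 states.

degeneracy = 3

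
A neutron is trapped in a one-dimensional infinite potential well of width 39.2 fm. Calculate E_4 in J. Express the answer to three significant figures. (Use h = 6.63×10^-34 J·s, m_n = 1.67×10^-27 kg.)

E_4 = 3.43×10^-13 J

For an infinite well E_n = n²h²/(8m_nL²), so E_1 = h²/(8m_nL²) = (6.63×10^-34)²/(8·1.67×10^-27·(3.92×10^-14 m)²) = 2.141×10^-14 J.
Then E_4 = 4²·E_1 = 16·2.141×10^-14 J = 3.43×10^-13 J.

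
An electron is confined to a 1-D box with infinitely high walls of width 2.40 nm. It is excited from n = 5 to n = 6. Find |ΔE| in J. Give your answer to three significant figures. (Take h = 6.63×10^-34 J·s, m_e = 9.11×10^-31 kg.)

E_1 = h²/(8m_eL²) = 1.047×10^-20 J.
|ΔE| = |5² − 6²|·E_1 = 11·1.047×10^-20 J = 1.15×10^-19 J.

|ΔE| = 1.15×10^-19 J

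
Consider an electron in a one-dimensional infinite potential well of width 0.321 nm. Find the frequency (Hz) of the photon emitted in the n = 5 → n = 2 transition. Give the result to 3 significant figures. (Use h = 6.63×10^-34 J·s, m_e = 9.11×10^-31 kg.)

f = 1.85×10^16 Hz

E_1 = h²/(8m_eL²) = 5.853×10^-19 J and ΔE = (5² − 2²)E_1 = 1.229×10^-17 J.
f = ΔE/h = 1.229×10^-17/6.63×10^-34 = 1.85×10^16 Hz.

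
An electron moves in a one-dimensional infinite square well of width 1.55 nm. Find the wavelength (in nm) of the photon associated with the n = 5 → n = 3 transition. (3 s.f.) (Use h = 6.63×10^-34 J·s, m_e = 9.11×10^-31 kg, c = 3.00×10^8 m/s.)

λ = 495 nm

E_1 = h²/(8m_eL²) = 2.510×10^-20 J, so ΔE = (5² − 3²)E_1 = 4.016×10^-19 J.
λ = hc/ΔE = (6.63×10^-34·3.00×10^8)/4.016×10^-19 = 4.95×10^-7 m = 495 nm.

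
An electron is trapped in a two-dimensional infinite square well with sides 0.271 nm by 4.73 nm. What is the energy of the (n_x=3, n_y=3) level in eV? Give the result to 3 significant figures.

E = 46.2 eV

For a 2D rectangular well E = (h²/8m_e)·Σ n_i²/L_i² = (6.626×10^-34)²/(8·9.109×10^-31) · [3²/(0.271 nm)² + 3²/(4.73 nm)²].
Evaluating gives E = 7.407×10^-18 J = 46.2 eV.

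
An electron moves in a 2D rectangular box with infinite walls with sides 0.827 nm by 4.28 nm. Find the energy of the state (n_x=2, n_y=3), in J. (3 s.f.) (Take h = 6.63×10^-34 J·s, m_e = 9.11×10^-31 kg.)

For a 2D rectangular well E = (h²/8m_e)·Σ n_i²/L_i² = (6.63×10^-34)²/(8·9.11×10^-31) · [2²/(0.827 nm)² + 3²/(4.28 nm)²].
Evaluating gives E = 3.82×10^-19 J.

E = 3.82×10^-19 J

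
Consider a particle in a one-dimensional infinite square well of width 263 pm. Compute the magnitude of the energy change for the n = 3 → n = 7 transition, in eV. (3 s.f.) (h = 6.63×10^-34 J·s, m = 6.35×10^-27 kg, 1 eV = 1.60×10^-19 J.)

|ΔE| = 0.0313 eV

E_1 = h²/(8mL²) = 1.251×10^-22 J.
|ΔE| = |3² − 7²|·E_1 = 40·1.251×10^-22 J = 5.004×10^-21 J = 0.0313 eV.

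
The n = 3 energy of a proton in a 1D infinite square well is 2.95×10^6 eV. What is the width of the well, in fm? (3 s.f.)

L = 25.0 fm

From E_n = n²h²/(8m_pL²), L = n·h/√(8m_pE_n).
E_3 = 2.95×10^6 eV = 4.726×10^-13 J, so L = 3·6.626×10^-34/√(8·1.673×10^-27·4.726×10^-13) = 2.50×10^-14 m = 25.0 fm.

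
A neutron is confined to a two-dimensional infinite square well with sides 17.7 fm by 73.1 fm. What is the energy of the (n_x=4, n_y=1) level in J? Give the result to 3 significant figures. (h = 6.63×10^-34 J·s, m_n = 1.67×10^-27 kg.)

E = 1.69×10^-12 J

For a 2D rectangular well E = (h²/8m_n)·Σ n_i²/L_i² = (6.63×10^-34)²/(8·1.67×10^-27) · [4²/(17.7 fm)² + 1²/(73.1 fm)²].
Evaluating gives E = 1.69×10^-12 J.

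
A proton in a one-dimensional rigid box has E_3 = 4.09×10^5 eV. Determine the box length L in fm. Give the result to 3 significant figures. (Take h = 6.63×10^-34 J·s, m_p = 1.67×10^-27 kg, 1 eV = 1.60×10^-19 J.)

From E_n = n²h²/(8m_pL²), L = n·h/√(8m_pE_n).
E_3 = 4.09×10^5 eV = 6.544×10^-14 J, so L = 3·6.63×10^-34/√(8·1.67×10^-27·6.544×10^-14) = 6.73×10^-14 m = 67.3 fm.

L = 67.3 fm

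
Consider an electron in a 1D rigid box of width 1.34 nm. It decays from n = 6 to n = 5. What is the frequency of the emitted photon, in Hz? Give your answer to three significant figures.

f = 5.57×10^14 Hz

E_1 = h²/(8m_eL²) = 3.355×10^-20 J and ΔE = (6² − 5²)E_1 = 3.691×10^-19 J.
f = ΔE/h = 3.691×10^-19/6.626×10^-34 = 5.57×10^14 Hz.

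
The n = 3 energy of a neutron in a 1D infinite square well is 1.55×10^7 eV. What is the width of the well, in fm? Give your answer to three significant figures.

From E_n = n²h²/(8m_nL²), L = n·h/√(8m_nE_n).
E_3 = 1.55×10^7 eV = 2.483×10^-12 J, so L = 3·6.626×10^-34/√(8·1.675×10^-27·2.483×10^-12) = 1.09×10^-14 m = 10.9 fm.

L = 10.9 fm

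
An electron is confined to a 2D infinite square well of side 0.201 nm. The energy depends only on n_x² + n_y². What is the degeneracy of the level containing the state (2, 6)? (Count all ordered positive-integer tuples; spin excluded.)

The level has n_x² + n_y² = 40. The ordered positive-integer solutions are (2, 6), (6, 2).
That gives 2 states.

degeneracy = 2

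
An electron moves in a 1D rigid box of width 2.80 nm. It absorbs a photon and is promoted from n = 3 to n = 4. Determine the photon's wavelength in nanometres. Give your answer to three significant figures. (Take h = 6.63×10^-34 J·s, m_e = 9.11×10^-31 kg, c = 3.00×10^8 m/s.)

λ = 3.69×10^3 nm

E_1 = h²/(8m_eL²) = 7.693×10^-21 J, so ΔE = (4² − 3²)E_1 = 5.385×10^-20 J.
λ = hc/ΔE = (6.63×10^-34·3.00×10^8)/5.385×10^-20 = 3.69×10^-6 m = 3.69×10^3 nm.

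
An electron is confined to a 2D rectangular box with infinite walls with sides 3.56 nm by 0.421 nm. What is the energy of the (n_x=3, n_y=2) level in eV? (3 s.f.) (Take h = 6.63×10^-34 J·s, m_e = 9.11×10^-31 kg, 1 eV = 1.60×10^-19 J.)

E = 8.78 eV

For a 2D rectangular well E = (h²/8m_e)·Σ n_i²/L_i² = (6.63×10^-34)²/(8·9.11×10^-31) · [3²/(3.56 nm)² + 2²/(0.421 nm)²].
Evaluating gives E = 1.404×10^-18 J = 8.78 eV.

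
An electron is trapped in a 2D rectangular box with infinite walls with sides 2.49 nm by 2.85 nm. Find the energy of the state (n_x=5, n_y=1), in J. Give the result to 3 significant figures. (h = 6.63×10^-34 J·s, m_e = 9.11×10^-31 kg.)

For a 2D rectangular well E = (h²/8m_e)·Σ n_i²/L_i² = (6.63×10^-34)²/(8·9.11×10^-31) · [5²/(2.49 nm)² + 1²/(2.85 nm)²].
Evaluating gives E = 2.51×10^-19 J.

E = 2.51×10^-19 J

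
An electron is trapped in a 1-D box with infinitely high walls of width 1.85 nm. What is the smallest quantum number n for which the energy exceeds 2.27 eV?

E_1 = h²/(8m_eL²) = 1.760×10^-20 J = 0.1099 eV.
Need n² > 2.27/0.1099 = 20.66, i.e. n > 4.545.
The smallest integer satisfying this is n = 5.

n = 5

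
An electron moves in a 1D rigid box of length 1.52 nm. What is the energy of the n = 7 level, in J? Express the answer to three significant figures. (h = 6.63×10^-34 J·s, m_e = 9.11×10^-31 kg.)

For an infinite well E_n = n²h²/(8m_eL²), so E_1 = h²/(8m_eL²) = (6.63×10^-34)²/(8·9.11×10^-31·(1.52×10^-9 m)²) = 2.611×10^-20 J.
Then E_7 = 7²·E_1 = 49·2.611×10^-20 J = 1.28×10^-18 J.

E_7 = 1.28×10^-18 J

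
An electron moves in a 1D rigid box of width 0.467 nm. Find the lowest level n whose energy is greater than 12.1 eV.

E_1 = h²/(8m_eL²) = 2.763×10^-19 J = 1.725 eV.
Need n² > 12.1/1.725 = 7.014, i.e. n > 2.648.
The smallest integer satisfying this is n = 3.

n = 3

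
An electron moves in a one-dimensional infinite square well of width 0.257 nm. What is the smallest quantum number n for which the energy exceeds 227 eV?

n = 7

E_1 = h²/(8m_eL²) = 9.122×10^-19 J = 5.694 eV.
Need n² > 227/5.694 = 39.87, i.e. n > 6.314.
The smallest integer satisfying this is n = 7.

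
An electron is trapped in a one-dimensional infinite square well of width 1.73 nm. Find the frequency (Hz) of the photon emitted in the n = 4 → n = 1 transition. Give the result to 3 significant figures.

E_1 = h²/(8m_eL²) = 2.013×10^-20 J and ΔE = (4² − 1²)E_1 = 3.020×10^-19 J.
f = ΔE/h = 3.020×10^-19/6.626×10^-34 = 4.56×10^14 Hz.

f = 4.56×10^14 Hz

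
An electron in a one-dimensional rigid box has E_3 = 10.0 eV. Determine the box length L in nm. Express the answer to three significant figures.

L = 0.582 nm

From E_n = n²h²/(8m_eL²), L = n·h/√(8m_eE_n).
E_3 = 10.0 eV = 1.602×10^-18 J, so L = 3·6.626×10^-34/√(8·9.109×10^-31·1.602×10^-18) = 5.82×10^-10 m = 0.582 nm.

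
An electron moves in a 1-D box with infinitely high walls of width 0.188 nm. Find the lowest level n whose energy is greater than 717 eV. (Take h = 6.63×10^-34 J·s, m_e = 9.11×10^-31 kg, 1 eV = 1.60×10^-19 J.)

n = 9

E_1 = h²/(8m_eL²) = 1.706×10^-18 J = 10.66 eV.
Need n² > 717/10.66 = 67.26, i.e. n > 8.201.
The smallest integer satisfying this is n = 9.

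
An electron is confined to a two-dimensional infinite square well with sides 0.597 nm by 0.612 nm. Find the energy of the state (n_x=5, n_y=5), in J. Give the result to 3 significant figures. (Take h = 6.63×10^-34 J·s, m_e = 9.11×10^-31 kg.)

E = 8.26×10^-18 J

For a 2D rectangular well E = (h²/8m_e)·Σ n_i²/L_i² = (6.63×10^-34)²/(8·9.11×10^-31) · [5²/(0.597 nm)² + 5²/(0.612 nm)²].
Evaluating gives E = 8.26×10^-18 J.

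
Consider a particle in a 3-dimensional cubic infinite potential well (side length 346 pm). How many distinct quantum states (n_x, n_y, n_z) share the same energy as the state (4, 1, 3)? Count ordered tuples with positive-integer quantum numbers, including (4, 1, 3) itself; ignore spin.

degeneracy = 6

The level has n_x² + n_y² + n_z² = 26. The ordered positive-integer solutions are (1, 3, 4), (1, 4, 3), (3, 1, 4), (3, 4, 1), (4, 1, 3), (4, 3, 1).
That gives 6 states.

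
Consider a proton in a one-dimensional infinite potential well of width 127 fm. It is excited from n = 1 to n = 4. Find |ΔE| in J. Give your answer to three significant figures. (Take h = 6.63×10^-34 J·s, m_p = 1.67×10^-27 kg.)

|ΔE| = 3.06×10^-14 J

E_1 = h²/(8m_pL²) = 2.040×10^-15 J.
|ΔE| = |1² − 4²|·E_1 = 15·2.040×10^-15 J = 3.06×10^-14 J.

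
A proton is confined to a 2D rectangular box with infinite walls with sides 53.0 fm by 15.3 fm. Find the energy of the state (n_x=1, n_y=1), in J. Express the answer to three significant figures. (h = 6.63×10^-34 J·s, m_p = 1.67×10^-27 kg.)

For a 2D rectangular well E = (h²/8m_p)·Σ n_i²/L_i² = (6.63×10^-34)²/(8·1.67×10^-27) · [1²/(53.0 fm)² + 1²/(15.3 fm)²].
Evaluating gives E = 1.52×10^-13 J.

E = 1.52×10^-13 J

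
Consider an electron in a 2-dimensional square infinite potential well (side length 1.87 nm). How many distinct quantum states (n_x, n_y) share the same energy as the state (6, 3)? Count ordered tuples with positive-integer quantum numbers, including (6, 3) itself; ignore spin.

The level has n_x² + n_y² = 45. The ordered positive-integer solutions are (3, 6), (6, 3).
That gives 2 states.

degeneracy = 2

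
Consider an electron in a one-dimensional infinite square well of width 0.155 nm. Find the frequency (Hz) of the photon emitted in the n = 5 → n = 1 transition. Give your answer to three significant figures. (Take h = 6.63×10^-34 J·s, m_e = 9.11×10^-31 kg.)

E_1 = h²/(8m_eL²) = 2.510×10^-18 J and ΔE = (5² − 1²)E_1 = 6.024×10^-17 J.
f = ΔE/h = 6.024×10^-17/6.63×10^-34 = 9.09×10^16 Hz.

f = 9.09×10^16 Hz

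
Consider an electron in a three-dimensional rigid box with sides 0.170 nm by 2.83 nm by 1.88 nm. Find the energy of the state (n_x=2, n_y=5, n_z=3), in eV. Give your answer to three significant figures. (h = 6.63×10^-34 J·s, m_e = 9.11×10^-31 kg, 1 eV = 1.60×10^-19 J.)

For a 3D rectangular well E = (h²/8m_e)·Σ n_i²/L_i² = (6.63×10^-34)²/(8·9.11×10^-31) · [2²/(0.170 nm)² + 5²/(2.83 nm)² + 3²/(1.88 nm)²].
Evaluating gives E = 8.690×10^-18 J = 54.3 eV.

E = 54.3 eV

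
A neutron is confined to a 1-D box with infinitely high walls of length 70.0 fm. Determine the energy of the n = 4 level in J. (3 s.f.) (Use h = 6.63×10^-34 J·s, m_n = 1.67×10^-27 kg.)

E_4 = 1.07×10^-13 J

For an infinite well E_n = n²h²/(8m_nL²), so E_1 = h²/(8m_nL²) = (6.63×10^-34)²/(8·1.67×10^-27·(7.00×10^-14 m)²) = 6.715×10^-15 J.
Then E_4 = 4²·E_1 = 16·6.715×10^-15 J = 1.07×10^-13 J.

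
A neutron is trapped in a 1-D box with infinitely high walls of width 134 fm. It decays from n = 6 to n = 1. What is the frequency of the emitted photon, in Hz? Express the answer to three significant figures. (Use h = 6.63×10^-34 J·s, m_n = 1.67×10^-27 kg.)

f = 9.67×10^19 Hz

E_1 = h²/(8m_nL²) = 1.832×10^-15 J and ΔE = (6² − 1²)E_1 = 6.412×10^-14 J.
f = ΔE/h = 6.412×10^-14/6.63×10^-34 = 9.67×10^19 Hz.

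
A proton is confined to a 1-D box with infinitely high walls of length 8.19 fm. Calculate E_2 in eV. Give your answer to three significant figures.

For an infinite well E_n = n²h²/(8m_pL²), so E_1 = h²/(8m_pL²) = (6.626×10^-34)²/(8·1.673×10^-27·(8.19×10^-15 m)²) = 4.890×10^-13 J.
Then E_2 = 2²·E_1 = 4·4.890×10^-13 J = 1.956×10^-12 J.
Converting, E_2 = 1.956×10^-12 J / (1.602×10^-19 J/eV) = 1.22×10^7 eV.

E_2 = 1.22×10^7 eV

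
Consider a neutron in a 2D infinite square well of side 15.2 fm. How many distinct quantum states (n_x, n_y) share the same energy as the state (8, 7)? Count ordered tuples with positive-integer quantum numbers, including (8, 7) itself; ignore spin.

degeneracy = 2

The level has n_x² + n_y² = 113. The ordered positive-integer solutions are (7, 8), (8, 7).
That gives 2 states.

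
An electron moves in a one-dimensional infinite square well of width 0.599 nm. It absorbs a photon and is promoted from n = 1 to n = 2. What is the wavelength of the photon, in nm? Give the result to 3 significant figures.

λ = 394 nm

E_1 = h²/(8m_eL²) = 1.679×10^-19 J, so ΔE = (2² − 1²)E_1 = 5.037×10^-19 J.
λ = hc/ΔE = (6.626×10^-34·2.998×10^8)/5.037×10^-19 = 3.94×10^-7 m = 394 nm.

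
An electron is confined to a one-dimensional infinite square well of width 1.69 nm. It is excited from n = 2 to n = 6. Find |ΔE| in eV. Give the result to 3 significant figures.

E_1 = h²/(8m_eL²) = 2.109×10^-20 J.
|ΔE| = |2² − 6²|·E_1 = 32·2.109×10^-20 J = 6.749×10^-19 J = 4.21 eV.

|ΔE| = 4.21 eV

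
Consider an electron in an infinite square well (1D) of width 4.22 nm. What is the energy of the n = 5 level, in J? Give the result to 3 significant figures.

E_5 = 8.46×10^-20 J

For an infinite well E_n = n²h²/(8m_eL²), so E_1 = h²/(8m_eL²) = (6.626×10^-34)²/(8·9.109×10^-31·(4.22×10^-9 m)²) = 3.383×10^-21 J.
Then E_5 = 5²·E_1 = 25·3.383×10^-21 J = 8.46×10^-20 J.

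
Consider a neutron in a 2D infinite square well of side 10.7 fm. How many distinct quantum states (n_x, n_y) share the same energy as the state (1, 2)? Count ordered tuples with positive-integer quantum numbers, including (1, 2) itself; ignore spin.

The level has n_x² + n_y² = 5. The ordered positive-integer solutions are (1, 2), (2, 1).
That gives 2 states.

degeneracy = 2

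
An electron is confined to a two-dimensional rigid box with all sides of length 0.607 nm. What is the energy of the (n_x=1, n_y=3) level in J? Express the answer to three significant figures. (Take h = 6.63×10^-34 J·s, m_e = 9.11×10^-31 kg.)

E = 1.64×10^-18 J

For a 2D rectangular well E = (h²/8m_e)·Σ n_i²/L_i² = (6.63×10^-34)²/(8·9.11×10^-31) · [1²/(0.607 nm)² + 3²/(0.607 nm)²].
Evaluating gives E = 1.64×10^-18 J.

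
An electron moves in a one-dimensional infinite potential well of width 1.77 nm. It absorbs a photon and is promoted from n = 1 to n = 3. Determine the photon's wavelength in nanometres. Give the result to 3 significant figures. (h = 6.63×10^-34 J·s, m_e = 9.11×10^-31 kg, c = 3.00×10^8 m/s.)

λ = 1.29×10^3 nm

E_1 = h²/(8m_eL²) = 1.925×10^-20 J, so ΔE = (3² − 1²)E_1 = 1.540×10^-19 J.
λ = hc/ΔE = (6.63×10^-34·3.00×10^8)/1.540×10^-19 = 1.29×10^-6 m = 1.29×10^3 nm.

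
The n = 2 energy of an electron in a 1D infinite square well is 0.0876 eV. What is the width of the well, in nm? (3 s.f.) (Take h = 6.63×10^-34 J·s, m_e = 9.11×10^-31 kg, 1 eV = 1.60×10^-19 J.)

From E_n = n²h²/(8m_eL²), L = n·h/√(8m_eE_n).
E_2 = 0.0876 eV = 1.402×10^-20 J, so L = 2·6.63×10^-34/√(8·9.11×10^-31·1.402×10^-20) = 4.15×10^-9 m = 4.15 nm.

L = 4.15 nm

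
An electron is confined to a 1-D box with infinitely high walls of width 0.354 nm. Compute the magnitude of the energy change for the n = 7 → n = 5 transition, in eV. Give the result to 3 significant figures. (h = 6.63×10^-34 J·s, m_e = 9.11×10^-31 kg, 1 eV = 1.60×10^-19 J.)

E_1 = h²/(8m_eL²) = 4.813×10^-19 J.
|ΔE| = |7² − 5²|·E_1 = 24·4.813×10^-19 J = 1.155×10^-17 J = 72.2 eV.

|ΔE| = 72.2 eV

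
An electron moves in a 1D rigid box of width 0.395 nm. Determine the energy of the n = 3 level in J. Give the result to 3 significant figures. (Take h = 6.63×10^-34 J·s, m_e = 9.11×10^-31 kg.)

For an infinite well E_n = n²h²/(8m_eL²), so E_1 = h²/(8m_eL²) = (6.63×10^-34)²/(8·9.11×10^-31·(3.95×10^-10 m)²) = 3.866×10^-19 J.
Then E_3 = 3²·E_1 = 9·3.866×10^-19 J = 3.48×10^-18 J.

E_3 = 3.48×10^-18 J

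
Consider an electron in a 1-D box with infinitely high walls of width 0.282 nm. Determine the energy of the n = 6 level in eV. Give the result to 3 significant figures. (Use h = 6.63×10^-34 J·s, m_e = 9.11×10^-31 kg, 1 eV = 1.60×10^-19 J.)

For an infinite well E_n = n²h²/(8m_eL²), so E_1 = h²/(8m_eL²) = (6.63×10^-34)²/(8·9.11×10^-31·(2.82×10^-10 m)²) = 7.584×10^-19 J.
Then E_6 = 6²·E_1 = 36·7.584×10^-19 J = 2.730×10^-17 J.
Converting, E_6 = 2.730×10^-17 J / (1.60×10^-19 J/eV) = 171 eV.

E_6 = 171 eV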